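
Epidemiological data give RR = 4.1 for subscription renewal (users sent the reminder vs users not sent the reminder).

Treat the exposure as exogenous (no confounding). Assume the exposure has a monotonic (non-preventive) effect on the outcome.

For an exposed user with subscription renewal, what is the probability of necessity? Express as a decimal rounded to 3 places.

Under exogeneity and monotonicity, PN = (RR − 1) / RR = 1 − 1/RR.
PN = (4.1 − 1) / 4.1 = 3.1 / 4.1 ≈ 0.7561

PN ≈ 0.756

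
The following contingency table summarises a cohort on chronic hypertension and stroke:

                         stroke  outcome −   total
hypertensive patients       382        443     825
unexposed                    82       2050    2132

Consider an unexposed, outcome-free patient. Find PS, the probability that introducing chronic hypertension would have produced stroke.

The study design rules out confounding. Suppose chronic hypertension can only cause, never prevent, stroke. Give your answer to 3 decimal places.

PS ≈ 0.442

p₁ = P(outcome | exposed) = 382/825 = 0.46303
p₀ = P(outcome | unexposed) = 82/2132 = 0.038462
Under exogeneity and monotonicity, PS = (p₁ − p₀)/(1 − p₀).
PS = (0.46303 − 0.038462) / 0.96154 ≈ 0.4416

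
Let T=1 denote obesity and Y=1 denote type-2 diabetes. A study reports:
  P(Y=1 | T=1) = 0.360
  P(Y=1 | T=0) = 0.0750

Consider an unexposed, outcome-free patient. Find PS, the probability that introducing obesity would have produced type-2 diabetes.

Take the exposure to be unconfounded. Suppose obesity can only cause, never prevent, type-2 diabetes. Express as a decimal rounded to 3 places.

PS ≈ 0.308

Let p₁ = 0.36, p₀ = 0.075.
Under exogeneity and monotonicity, PS = (p₁ − p₀) / (1 − p₀).
PS = (0.36 − 0.075) / (1 − 0.075) = 0.285 / 0.925 ≈ 0.3081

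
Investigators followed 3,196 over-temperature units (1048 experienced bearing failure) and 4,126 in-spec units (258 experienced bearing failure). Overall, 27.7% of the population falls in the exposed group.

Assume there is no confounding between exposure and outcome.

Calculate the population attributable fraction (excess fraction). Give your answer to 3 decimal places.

p₁ = P(outcome | exposed) = 1048/3196 = 0.32791
p₀ = P(outcome | unexposed) = 258/4126 = 0.06253
Overall risk P(Y=1) = π·p₁ + (1−π)·p₀ = 0.277×0.32791 + 0.723×0.06253 = 0.13604.
Under exogeneity, PAF = [P(Y=1) − p₀] / P(Y=1).
PAF = (0.13604 − 0.06253) / 0.13604 ≈ 0.5404

PAF ≈ 0.540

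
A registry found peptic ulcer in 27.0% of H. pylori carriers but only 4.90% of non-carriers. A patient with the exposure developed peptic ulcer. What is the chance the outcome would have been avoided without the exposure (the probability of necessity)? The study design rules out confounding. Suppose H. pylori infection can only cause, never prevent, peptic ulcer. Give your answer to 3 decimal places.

p₁ = 0.27, p₀ = 0.049.
Under exogeneity and monotonicity, PN = (p₁ − p₀) / p₁.
PN = (0.27 − 0.049) / 0.27 = 0.221 / 0.27 ≈ 0.8185

PN ≈ 0.819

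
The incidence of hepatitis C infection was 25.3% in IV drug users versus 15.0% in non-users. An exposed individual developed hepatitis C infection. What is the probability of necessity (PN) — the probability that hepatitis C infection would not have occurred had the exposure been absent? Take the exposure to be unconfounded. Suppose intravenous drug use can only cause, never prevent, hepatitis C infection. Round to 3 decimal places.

p₁ = 0.253, p₀ = 0.15.
Under exogeneity and monotonicity, PN = (p₁ − p₀) / p₁.
PN = (0.253 − 0.15) / 0.253 = 0.103 / 0.253 ≈ 0.4071

PN ≈ 0.407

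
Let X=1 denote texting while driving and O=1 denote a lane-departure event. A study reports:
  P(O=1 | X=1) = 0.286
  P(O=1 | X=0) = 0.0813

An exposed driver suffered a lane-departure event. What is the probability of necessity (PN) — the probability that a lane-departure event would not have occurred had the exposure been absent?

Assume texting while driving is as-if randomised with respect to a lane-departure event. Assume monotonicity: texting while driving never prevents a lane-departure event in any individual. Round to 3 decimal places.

PN ≈ 0.716

Let p₁ = 0.286, p₀ = 0.0813.
Under exogeneity and monotonicity, PN = (p₁ − p₀) / p₁.
PN = (0.286 − 0.0813) / 0.286 = 0.2047 / 0.286 ≈ 0.7157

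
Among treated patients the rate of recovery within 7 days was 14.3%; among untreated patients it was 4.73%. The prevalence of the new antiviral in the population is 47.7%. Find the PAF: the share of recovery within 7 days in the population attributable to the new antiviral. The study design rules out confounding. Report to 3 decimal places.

p₁ = 0.143, p₀ = 0.0473.
Overall risk P(Y=1) = π·p₁ + (1−π)·p₀ = 0.477×0.143 + 0.523×0.0473 = 0.092949.
Under exogeneity, PAF = [P(Y=1) − p₀] / P(Y=1).
PAF = (0.092949 − 0.0473) / 0.092949 ≈ 0.4911

PAF ≈ 0.491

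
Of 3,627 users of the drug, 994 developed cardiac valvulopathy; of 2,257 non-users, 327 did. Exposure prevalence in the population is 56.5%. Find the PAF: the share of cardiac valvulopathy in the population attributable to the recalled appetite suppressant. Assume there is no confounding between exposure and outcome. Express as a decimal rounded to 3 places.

PAF ≈ 0.335

p₁ = P(outcome | exposed) = 994/3627 = 0.27406
p₀ = P(outcome | unexposed) = 327/2257 = 0.14488
Overall risk P(Y=1) = π·p₁ + (1−π)·p₀ = 0.565×0.27406 + 0.435×0.14488 = 0.21787.
Under exogeneity, PAF = [P(Y=1) − p₀] / P(Y=1).
PAF = (0.21787 − 0.14488) / 0.21787 ≈ 0.3350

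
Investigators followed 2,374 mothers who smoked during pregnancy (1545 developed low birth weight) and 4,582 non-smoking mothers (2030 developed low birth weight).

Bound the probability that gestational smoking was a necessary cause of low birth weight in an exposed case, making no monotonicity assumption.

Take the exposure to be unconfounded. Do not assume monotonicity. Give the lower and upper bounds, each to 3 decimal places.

p₁ = P(outcome | exposed) = 1545/2374 = 0.6508
p₀ = P(outcome | unexposed) = 2030/4582 = 0.44304
Under exogeneity alone the bounds on PN are max{0,(p₁−p₀)/p₁} ≤ PN ≤ min{1,(1−p₀)/p₁}.
  lower = (p₁ − p₀)/p₁ = 0.20776 / 0.6508 ≈ 0.3192
  upper = min{1, (1 − p₀)/p₁} = 0.55696 / 0.6508 ≈ 0.8558

0.319 ≤ PN ≤ 0.856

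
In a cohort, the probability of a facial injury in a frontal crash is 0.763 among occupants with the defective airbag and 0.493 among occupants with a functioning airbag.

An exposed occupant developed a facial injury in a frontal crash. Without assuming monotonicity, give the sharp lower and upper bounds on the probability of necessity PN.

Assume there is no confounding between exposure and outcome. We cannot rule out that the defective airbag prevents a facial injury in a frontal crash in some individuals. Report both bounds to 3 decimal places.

0.354 ≤ PN ≤ 0.664

Let p₁ = 0.763, p₀ = 0.493.
Under exogeneity alone the bounds on PN are max{0,(p₁−p₀)/p₁} ≤ PN ≤ min{1,(1−p₀)/p₁}.
  lower = (p₁ − p₀)/p₁ = 0.27 / 0.763 ≈ 0.3539
  upper = min{1, (1 − p₀)/p₁} = 0.507 / 0.763 ≈ 0.6645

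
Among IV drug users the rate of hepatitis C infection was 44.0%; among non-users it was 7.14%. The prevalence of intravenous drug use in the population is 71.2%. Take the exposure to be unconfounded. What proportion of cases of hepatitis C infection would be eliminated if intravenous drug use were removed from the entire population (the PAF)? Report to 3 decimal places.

p₁ = 0.44, p₀ = 0.0714.
Overall risk P(Y=1) = π·p₁ + (1−π)·p₀ = 0.712×0.44 + 0.288×0.0714 = 0.33384.
Under exogeneity, PAF = [P(Y=1) − p₀] / P(Y=1).
PAF = (0.33384 − 0.0714) / 0.33384 ≈ 0.7861

PAF ≈ 0.786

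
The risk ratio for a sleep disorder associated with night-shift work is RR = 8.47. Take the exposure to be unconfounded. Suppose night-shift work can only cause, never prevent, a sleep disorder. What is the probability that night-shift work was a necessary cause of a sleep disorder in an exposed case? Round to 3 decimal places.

PN ≈ 0.882

Under exogeneity and monotonicity, PN = (RR − 1) / RR = 1 − 1/RR.
PN = (8.47 − 1) / 8.47 = 7.47 / 8.47 ≈ 0.8819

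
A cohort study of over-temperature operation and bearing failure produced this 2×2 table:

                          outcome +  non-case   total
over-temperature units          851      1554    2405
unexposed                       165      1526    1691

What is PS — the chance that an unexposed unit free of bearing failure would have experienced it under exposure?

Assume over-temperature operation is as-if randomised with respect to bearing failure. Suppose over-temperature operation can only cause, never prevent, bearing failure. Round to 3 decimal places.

p₁ = P(outcome | exposed) = 851/2405 = 0.35385
p₀ = P(outcome | unexposed) = 165/1691 = 0.097575
Under exogeneity and monotonicity, PS = (p₁ − p₀) / (1 − p₀).
PS = (0.35385 − 0.097575) / (1 − 0.097575) = 0.25627 / 0.90242 ≈ 0.2840

PS ≈ 0.284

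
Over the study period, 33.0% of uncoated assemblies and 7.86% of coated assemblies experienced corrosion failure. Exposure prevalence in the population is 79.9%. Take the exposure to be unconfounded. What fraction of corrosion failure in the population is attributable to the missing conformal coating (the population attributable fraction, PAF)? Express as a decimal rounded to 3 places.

PAF ≈ 0.719

p₁ = 0.33, p₀ = 0.0786.
Overall risk P(Y=1) = π·p₁ + (1−π)·p₀ = 0.799×0.33 + 0.201×0.0786 = 0.27947.
Under exogeneity, PAF = [P(Y=1) − p₀] / P(Y=1).
PAF = (0.27947 − 0.0786) / 0.27947 ≈ 0.7188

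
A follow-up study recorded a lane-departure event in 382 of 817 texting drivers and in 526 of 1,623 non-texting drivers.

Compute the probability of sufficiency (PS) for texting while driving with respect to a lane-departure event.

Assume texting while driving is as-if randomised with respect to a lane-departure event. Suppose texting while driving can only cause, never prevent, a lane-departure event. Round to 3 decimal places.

p₁ = P(outcome | exposed) = 382/817 = 0.46756
p₀ = P(outcome | unexposed) = 526/1623 = 0.32409
Under exogeneity and monotonicity, PS = (p₁ − p₀) / (1 − p₀).
PS = (0.46756 − 0.32409) / (1 − 0.32409) = 0.14347 / 0.67591 ≈ 0.2123

PS ≈ 0.212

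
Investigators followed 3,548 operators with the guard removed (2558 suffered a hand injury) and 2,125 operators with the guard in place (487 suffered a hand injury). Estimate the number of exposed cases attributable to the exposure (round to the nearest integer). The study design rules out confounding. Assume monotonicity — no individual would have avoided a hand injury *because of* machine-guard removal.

p₁ = P(outcome | exposed) = 2558/3548 = 0.72097
p₀ = P(outcome | unexposed) = 487/2125 = 0.22918
PN = (p₁ − p₀)/p₁ = (0.72097 − 0.22918) / 0.72097 ≈ 0.68213.
Attributable cases ≈ PN × (exposed cases) = 0.68213 × 2558 ≈ 1744.88.

about 1745 cases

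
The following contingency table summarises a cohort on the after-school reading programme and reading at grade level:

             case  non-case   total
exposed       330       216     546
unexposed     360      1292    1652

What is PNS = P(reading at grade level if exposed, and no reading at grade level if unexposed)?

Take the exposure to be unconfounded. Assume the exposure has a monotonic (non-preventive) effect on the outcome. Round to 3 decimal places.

p₁ = P(outcome | exposed) = 330/546 = 0.6044
p₀ = P(outcome | unexposed) = 360/1652 = 0.21792
Under exogeneity and monotonicity, PNS = p₁ − p₀.
PNS = 0.6044 − 0.21792 = 0.38648

PNS ≈ 0.386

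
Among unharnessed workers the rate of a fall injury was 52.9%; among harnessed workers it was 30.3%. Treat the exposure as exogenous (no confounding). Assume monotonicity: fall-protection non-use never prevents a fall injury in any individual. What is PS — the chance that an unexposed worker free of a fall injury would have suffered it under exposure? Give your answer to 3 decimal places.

PS ≈ 0.324

p₁ = 0.529, p₀ = 0.303.
Under exogeneity and monotonicity, PS = (p₁ − p₀) / (1 − p₀).
PS = (0.529 − 0.303) / (1 − 0.303) = 0.226 / 0.697 ≈ 0.3242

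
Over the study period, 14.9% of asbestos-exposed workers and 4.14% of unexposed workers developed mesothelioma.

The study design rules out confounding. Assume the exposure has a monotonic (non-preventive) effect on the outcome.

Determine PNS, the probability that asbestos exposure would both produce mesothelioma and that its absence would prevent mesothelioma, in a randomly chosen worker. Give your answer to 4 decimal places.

PNS ≈ 0.1076

p₁ = 0.149, p₀ = 0.0414.
Under exogeneity and monotonicity, PNS = p₁ − p₀.
PNS = 0.149 − 0.0414 = 0.1076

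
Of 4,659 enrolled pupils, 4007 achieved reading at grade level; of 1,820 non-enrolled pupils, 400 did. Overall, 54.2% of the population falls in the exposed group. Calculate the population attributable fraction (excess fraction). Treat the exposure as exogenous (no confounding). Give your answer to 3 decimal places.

p₁ = P(outcome | exposed) = 4007/4659 = 0.86006
p₀ = P(outcome | unexposed) = 400/1820 = 0.21978
Overall risk P(Y=1) = π·p₁ + (1−π)·p₀ = 0.542×0.86006 + 0.458×0.21978 = 0.56681.
Under exogeneity, PAF = [P(Y=1) − p₀] / P(Y=1).
PAF = (0.56681 − 0.21978) / 0.56681 ≈ 0.6123

PAF ≈ 0.612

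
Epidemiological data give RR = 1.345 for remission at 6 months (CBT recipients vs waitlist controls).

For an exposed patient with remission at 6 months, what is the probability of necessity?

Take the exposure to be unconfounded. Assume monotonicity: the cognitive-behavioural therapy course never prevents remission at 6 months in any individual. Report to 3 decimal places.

PN ≈ 0.257

Under exogeneity and monotonicity, PN = (RR − 1) / RR = 1 − 1/RR.
PN = (1.345 − 1) / 1.345 = 0.345 / 1.345 ≈ 0.2565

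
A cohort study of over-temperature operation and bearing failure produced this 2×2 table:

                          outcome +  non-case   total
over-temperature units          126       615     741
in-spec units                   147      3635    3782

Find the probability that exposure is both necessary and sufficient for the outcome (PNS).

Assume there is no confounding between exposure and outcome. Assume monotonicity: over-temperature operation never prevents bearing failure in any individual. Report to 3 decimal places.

PNS ≈ 0.131

p₁ = P(outcome | exposed) = 126/741 = 0.17004
p₀ = P(outcome | unexposed) = 147/3782 = 0.038868
Under exogeneity and monotonicity, PNS = p₁ − p₀.
PNS = 0.17004 − 0.038868 = 0.13117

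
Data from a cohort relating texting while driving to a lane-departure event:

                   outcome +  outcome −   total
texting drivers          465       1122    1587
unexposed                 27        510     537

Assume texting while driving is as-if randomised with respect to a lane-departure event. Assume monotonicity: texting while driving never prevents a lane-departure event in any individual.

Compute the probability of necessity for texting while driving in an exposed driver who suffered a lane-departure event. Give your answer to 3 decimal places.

PN ≈ 0.828

p₁ = P(outcome | exposed) = 465/1587 = 0.29301
p₀ = P(outcome | unexposed) = 27/537 = 0.050279
Under exogeneity and monotonicity, PN = (p₁ − p₀) / p₁.
PN = (0.29301 − 0.050279) / 0.29301 = 0.24273 / 0.29301 ≈ 0.8284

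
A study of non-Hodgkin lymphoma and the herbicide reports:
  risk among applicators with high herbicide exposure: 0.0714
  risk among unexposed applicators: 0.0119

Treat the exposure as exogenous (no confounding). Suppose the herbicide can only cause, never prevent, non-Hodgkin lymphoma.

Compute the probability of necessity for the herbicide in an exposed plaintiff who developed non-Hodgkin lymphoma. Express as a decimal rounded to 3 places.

Let p₁ = 0.0714, p₀ = 0.0119.
Under exogeneity and monotonicity, PN = (p₁ − p₀) / p₁.
PN = (0.0714 − 0.0119) / 0.0714 = 0.0595 / 0.0714 ≈ 0.8333

PN ≈ 0.833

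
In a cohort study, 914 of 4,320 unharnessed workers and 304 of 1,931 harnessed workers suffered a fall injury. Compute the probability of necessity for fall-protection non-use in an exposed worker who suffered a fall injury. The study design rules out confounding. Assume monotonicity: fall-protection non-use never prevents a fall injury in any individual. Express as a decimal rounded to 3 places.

PN ≈ 0.256

p₁ = P(outcome | exposed) = 914/4320 = 0.21157
p₀ = P(outcome | unexposed) = 304/1931 = 0.15743
Under exogeneity and monotonicity, PN = (p₁ − p₀) / p₁.
PN = (0.21157 − 0.15743) / 0.21157 = 0.054143 / 0.21157 ≈ 0.2559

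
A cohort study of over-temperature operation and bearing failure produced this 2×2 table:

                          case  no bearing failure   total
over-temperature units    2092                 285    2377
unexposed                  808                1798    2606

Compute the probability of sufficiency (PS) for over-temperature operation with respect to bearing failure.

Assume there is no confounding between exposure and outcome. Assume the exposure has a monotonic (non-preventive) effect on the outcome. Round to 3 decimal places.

PS ≈ 0.826

p₁ = P(outcome | exposed) = 2092/2377 = 0.8801
p₀ = P(outcome | unexposed) = 808/2606 = 0.31005
Under exogeneity and monotonicity, PS = (p₁ − p₀)/(1 − p₀).
PS = (0.8801 − 0.31005) / 0.68995 ≈ 0.8262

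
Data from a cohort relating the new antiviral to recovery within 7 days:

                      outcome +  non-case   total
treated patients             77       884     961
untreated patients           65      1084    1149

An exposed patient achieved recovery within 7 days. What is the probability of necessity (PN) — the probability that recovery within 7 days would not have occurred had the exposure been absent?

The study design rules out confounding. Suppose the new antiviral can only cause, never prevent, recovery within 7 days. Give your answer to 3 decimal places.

PN ≈ 0.294

p₁ = P(outcome | exposed) = 77/961 = 0.080125
p₀ = P(outcome | unexposed) = 65/1149 = 0.056571
Under exogeneity and monotonicity, PN = (p₁ − p₀) / p₁.
PN = (0.080125 − 0.056571) / 0.080125 = 0.023554 / 0.080125 ≈ 0.2940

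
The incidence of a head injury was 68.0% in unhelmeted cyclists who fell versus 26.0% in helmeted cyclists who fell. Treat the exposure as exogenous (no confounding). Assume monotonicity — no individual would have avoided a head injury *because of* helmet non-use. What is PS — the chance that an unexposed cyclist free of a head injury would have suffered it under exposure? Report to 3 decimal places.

p₁ = 0.68, p₀ = 0.26.
Under exogeneity and monotonicity, PS = (p₁ − p₀) / (1 − p₀).
PS = (0.68 − 0.26) / (1 − 0.26) = 0.42 / 0.74 ≈ 0.5676

PS ≈ 0.568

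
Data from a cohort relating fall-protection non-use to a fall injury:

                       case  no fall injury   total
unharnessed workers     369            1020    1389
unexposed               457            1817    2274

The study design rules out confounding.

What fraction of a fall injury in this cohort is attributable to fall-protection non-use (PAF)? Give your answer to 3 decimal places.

PAF ≈ 0.109

p₁ = P(outcome | exposed) = 369/1389 = 0.26566
p₀ = P(outcome | unexposed) = 457/2274 = 0.20097
Exposure prevalence π = 1389/3663 = 0.3792; overall risk P(Y=1) = 0.2255.
Under exogeneity, PAF = [P(Y=1) − p₀]/P(Y=1).
PAF = (0.2255 − 0.20097) / 0.2255 ≈ 0.1088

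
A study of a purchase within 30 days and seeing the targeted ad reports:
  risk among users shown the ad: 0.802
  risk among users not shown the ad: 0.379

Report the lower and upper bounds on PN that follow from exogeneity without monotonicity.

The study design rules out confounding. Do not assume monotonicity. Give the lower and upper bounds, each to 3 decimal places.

Let p₁ = 0.802, p₀ = 0.379.
Under exogeneity alone the bounds on PN are max{0,(p₁−p₀)/p₁} ≤ PN ≤ min{1,(1−p₀)/p₁}.
  lower = (p₁ − p₀)/p₁ = 0.423 / 0.802 ≈ 0.5274
  upper = min{1, (1 − p₀)/p₁} = 0.621 / 0.802 ≈ 0.7743

0.527 ≤ PN ≤ 0.774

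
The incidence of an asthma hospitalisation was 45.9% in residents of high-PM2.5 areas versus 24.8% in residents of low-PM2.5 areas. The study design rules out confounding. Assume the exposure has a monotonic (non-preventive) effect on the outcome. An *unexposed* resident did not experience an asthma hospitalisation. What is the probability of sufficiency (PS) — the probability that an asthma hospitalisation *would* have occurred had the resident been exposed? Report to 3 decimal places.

PS ≈ 0.281

p₁ = 0.459, p₀ = 0.248.
Under exogeneity and monotonicity, PS = (p₁ − p₀) / (1 − p₀).
PS = (0.459 − 0.248) / (1 − 0.248) = 0.211 / 0.752 ≈ 0.2806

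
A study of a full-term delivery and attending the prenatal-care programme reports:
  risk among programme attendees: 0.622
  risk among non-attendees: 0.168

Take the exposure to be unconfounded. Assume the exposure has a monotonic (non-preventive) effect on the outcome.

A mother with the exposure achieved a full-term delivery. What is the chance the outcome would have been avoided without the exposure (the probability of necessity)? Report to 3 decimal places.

Let p₁ = 0.622, p₀ = 0.168.
Under exogeneity and monotonicity, PN = (p₁ − p₀) / p₁.
PN = (0.622 − 0.168) / 0.622 = 0.454 / 0.622 ≈ 0.7299

PN ≈ 0.730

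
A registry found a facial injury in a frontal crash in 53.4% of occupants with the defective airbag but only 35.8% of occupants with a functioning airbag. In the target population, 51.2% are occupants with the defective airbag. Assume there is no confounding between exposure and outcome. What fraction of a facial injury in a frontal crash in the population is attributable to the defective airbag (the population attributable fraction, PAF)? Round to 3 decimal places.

p₁ = 0.534, p₀ = 0.358.
Overall risk P(Y=1) = π·p₁ + (1−π)·p₀ = 0.512×0.534 + 0.488×0.358 = 0.44811.
Under exogeneity, PAF = [P(Y=1) − p₀] / P(Y=1).
PAF = (0.44811 − 0.358) / 0.44811 ≈ 0.2011

PAF ≈ 0.201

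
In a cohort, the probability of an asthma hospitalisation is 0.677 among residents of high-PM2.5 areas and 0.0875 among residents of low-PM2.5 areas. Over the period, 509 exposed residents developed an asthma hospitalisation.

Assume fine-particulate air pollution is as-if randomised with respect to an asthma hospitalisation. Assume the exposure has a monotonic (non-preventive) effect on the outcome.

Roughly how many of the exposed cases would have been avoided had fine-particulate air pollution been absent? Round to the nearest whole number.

Let p₁ = 0.677, p₀ = 0.0875.
PN = (p₁ − p₀)/p₁ = (0.677 − 0.0875) / 0.677 ≈ 0.87075.
Attributable cases ≈ PN × (exposed cases) = 0.87075 × 509 ≈ 443.21.

about 443 cases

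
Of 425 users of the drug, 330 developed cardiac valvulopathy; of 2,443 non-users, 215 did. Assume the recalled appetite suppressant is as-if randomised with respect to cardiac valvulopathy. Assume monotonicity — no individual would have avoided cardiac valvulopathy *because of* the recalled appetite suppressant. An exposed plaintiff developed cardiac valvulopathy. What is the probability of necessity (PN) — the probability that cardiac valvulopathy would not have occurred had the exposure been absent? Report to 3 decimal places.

PN ≈ 0.887

p₁ = P(outcome | exposed) = 330/425 = 0.77647
p₀ = P(outcome | unexposed) = 215/2443 = 0.088007
Under exogeneity and monotonicity, PN = (p₁ − p₀) / p₁.
PN = (0.77647 − 0.088007) / 0.77647 = 0.68846 / 0.77647 ≈ 0.8867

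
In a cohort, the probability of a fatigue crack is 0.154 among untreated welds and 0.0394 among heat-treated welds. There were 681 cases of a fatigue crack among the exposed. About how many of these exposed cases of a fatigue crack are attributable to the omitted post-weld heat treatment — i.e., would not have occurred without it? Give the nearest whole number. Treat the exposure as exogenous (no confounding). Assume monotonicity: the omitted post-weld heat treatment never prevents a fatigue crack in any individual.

Let p₁ = 0.154, p₀ = 0.0394.
PN = (p₁ − p₀)/p₁ = (0.154 − 0.0394) / 0.154 ≈ 0.74416.
Attributable cases ≈ PN × (exposed cases) = 0.74416 × 681 ≈ 506.77.

about 507 cases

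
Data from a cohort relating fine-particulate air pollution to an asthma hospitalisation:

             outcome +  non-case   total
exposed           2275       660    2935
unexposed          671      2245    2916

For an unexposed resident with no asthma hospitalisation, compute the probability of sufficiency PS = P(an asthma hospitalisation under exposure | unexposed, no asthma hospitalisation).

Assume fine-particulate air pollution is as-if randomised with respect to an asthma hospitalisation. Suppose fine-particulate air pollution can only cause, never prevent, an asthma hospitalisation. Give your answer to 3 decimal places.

PS ≈ 0.708

p₁ = P(outcome | exposed) = 2275/2935 = 0.77513
p₀ = P(outcome | unexposed) = 671/2916 = 0.23011
Under exogeneity and monotonicity, PS = (p₁ − p₀)/(1 − p₀).
PS = (0.77513 − 0.23011) / 0.76989 ≈ 0.7079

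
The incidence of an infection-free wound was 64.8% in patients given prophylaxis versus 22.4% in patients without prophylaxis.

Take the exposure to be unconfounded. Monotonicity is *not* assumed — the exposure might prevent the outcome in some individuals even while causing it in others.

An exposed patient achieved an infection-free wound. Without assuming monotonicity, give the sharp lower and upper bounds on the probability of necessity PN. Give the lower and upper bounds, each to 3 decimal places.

0.654 ≤ PN ≤ 1.000

p₁ = 0.648, p₀ = 0.224.
Under exogeneity alone the bounds on PN are max{0,(p₁−p₀)/p₁} ≤ PN ≤ min{1,(1−p₀)/p₁}.
  lower = (p₁ − p₀)/p₁ = 0.424 / 0.648 ≈ 0.6543
  upper = min{1, (1 − p₀)/p₁} = 0.776 / 0.648 ≈ 1.1975 → capped at 1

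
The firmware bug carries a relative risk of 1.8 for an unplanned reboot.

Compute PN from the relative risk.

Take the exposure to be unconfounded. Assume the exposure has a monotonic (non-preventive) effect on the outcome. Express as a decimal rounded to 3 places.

PN ≈ 0.444

Under exogeneity and monotonicity, PN = (RR − 1) / RR = 1 − 1/RR.
PN = (1.8 − 1) / 1.8 = 0.8 / 1.8 ≈ 0.4444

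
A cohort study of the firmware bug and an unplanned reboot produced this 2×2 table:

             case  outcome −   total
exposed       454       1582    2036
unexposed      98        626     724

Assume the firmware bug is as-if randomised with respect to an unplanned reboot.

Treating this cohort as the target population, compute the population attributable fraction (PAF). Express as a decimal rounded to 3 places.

p₁ = P(outcome | exposed) = 454/2036 = 0.22299
p₀ = P(outcome | unexposed) = 98/724 = 0.13536
Exposure prevalence π = 2036/2760 = 0.73768; overall risk P(Y=1) = 0.2.
Under exogeneity, PAF = [P(Y=1) − p₀]/P(Y=1).
PAF = (0.2 − 0.13536) / 0.2 ≈ 0.3232

PAF ≈ 0.323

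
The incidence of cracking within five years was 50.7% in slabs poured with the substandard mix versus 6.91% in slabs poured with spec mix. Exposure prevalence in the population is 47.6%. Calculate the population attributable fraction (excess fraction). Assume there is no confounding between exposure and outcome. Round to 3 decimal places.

p₁ = 0.507, p₀ = 0.0691.
Overall risk P(Y=1) = π·p₁ + (1−π)·p₀ = 0.476×0.507 + 0.524×0.0691 = 0.27754.
Under exogeneity, PAF = [P(Y=1) − p₀] / P(Y=1).
PAF = (0.27754 − 0.0691) / 0.27754 ≈ 0.7510

PAF ≈ 0.751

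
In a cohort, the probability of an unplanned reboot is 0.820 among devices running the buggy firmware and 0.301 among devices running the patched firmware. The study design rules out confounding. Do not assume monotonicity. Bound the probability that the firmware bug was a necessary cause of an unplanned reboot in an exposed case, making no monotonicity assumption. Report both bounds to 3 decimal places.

0.633 ≤ PN ≤ 0.852

Let p₁ = 0.82, p₀ = 0.301.
Under exogeneity alone the bounds on PN are max{0,(p₁−p₀)/p₁} ≤ PN ≤ min{1,(1−p₀)/p₁}.
  lower = (p₁ − p₀)/p₁ = 0.519 / 0.82 ≈ 0.6329
  upper = min{1, (1 − p₀)/p₁} = 0.699 / 0.82 ≈ 0.8524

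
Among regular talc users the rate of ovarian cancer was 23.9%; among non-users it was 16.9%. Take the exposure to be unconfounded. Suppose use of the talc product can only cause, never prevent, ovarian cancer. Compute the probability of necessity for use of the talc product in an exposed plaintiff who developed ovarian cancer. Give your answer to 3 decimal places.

p₁ = 0.239, p₀ = 0.169.
Under exogeneity and monotonicity, PN = (p₁ − p₀) / p₁.
PN = (0.239 − 0.169) / 0.239 = 0.07 / 0.239 ≈ 0.2929

PN ≈ 0.293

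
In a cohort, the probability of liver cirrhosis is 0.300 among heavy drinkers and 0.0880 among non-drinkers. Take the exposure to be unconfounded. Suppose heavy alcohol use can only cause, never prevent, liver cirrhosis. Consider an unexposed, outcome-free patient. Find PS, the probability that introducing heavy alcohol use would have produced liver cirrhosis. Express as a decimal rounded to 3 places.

Let p₁ = 0.3, p₀ = 0.088.
Under exogeneity and monotonicity, PS = (p₁ − p₀) / (1 − p₀).
PS = (0.3 − 0.088) / (1 − 0.088) = 0.212 / 0.912 ≈ 0.2325

PS ≈ 0.232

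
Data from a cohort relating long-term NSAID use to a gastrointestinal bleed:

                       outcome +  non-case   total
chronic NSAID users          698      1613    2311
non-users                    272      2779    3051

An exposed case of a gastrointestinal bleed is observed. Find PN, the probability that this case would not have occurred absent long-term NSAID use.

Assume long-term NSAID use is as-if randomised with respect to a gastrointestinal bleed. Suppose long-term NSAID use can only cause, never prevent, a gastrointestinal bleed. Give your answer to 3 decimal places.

p₁ = P(outcome | exposed) = 698/2311 = 0.30203
p₀ = P(outcome | unexposed) = 272/3051 = 0.089151
Under exogeneity and monotonicity, PN = (p₁ − p₀) / p₁.
PN = (0.30203 − 0.089151) / 0.30203 = 0.21288 / 0.30203 ≈ 0.7048

PN ≈ 0.705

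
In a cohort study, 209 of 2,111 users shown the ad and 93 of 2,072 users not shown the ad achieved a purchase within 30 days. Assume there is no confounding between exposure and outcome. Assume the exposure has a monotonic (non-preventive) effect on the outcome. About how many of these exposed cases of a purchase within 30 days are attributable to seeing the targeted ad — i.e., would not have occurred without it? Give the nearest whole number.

about 114 cases

p₁ = P(outcome | exposed) = 209/2111 = 0.099005
p₀ = P(outcome | unexposed) = 93/2072 = 0.044884
PN = (p₁ − p₀)/p₁ = (0.099005 − 0.044884) / 0.099005 ≈ 0.54665.
Attributable cases ≈ PN × (exposed cases) = 0.54665 × 209 ≈ 114.25.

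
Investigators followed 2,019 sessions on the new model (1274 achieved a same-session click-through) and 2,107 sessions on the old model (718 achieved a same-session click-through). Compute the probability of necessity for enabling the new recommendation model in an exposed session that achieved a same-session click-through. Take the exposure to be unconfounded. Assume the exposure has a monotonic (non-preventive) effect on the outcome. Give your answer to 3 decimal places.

p₁ = P(outcome | exposed) = 1274/2019 = 0.63101
p₀ = P(outcome | unexposed) = 718/2107 = 0.34077
Under exogeneity and monotonicity, PN = (p₁ − p₀) / p₁.
PN = (0.63101 − 0.34077) / 0.63101 = 0.29024 / 0.63101 ≈ 0.4600

PN ≈ 0.460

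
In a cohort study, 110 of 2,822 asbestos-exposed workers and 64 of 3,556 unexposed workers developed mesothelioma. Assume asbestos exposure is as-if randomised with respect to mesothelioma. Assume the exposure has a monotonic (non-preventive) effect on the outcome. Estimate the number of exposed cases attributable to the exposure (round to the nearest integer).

p₁ = P(outcome | exposed) = 110/2822 = 0.038979
p₀ = P(outcome | unexposed) = 64/3556 = 0.017998
PN = (p₁ − p₀)/p₁ = (0.038979 − 0.017998) / 0.038979 ≈ 0.53828.
Attributable cases ≈ PN × (exposed cases) = 0.53828 × 110 ≈ 59.21.

about 59 cases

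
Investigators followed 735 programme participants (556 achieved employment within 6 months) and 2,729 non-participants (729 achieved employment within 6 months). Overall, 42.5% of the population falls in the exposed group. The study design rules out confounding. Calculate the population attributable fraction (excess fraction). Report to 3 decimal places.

p₁ = P(outcome | exposed) = 556/735 = 0.75646
p₀ = P(outcome | unexposed) = 729/2729 = 0.26713
Overall risk P(Y=1) = π·p₁ + (1−π)·p₀ = 0.425×0.75646 + 0.575×0.26713 = 0.4751.
Under exogeneity, PAF = [P(Y=1) − p₀] / P(Y=1).
PAF = (0.4751 − 0.26713) / 0.4751 ≈ 0.4377

PAF ≈ 0.438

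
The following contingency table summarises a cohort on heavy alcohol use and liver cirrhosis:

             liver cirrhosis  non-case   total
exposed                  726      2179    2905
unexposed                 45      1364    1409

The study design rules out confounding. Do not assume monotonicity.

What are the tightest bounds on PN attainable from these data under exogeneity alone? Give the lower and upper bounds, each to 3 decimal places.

0.872 ≤ PN ≤ 1.000

p₁ = P(outcome | exposed) = 726/2905 = 0.24991
p₀ = P(outcome | unexposed) = 45/1409 = 0.031938
Under exogeneity alone the bounds on PN are max{0,(p₁−p₀)/p₁} ≤ PN ≤ min{1,(1−p₀)/p₁}.
  lower = (p₁ − p₀)/p₁ = 0.21798 / 0.24991 ≈ 0.8722
  upper = min{1, (1 − p₀)/p₁} = 0.96806 / 0.24991 ≈ 3.8736 → capped at 1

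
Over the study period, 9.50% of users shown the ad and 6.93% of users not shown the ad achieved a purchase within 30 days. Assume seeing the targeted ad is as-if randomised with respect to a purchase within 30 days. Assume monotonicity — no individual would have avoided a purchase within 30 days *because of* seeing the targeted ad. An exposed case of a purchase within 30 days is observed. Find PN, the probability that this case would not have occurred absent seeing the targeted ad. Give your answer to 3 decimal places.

PN ≈ 0.271

p₁ = 0.095, p₀ = 0.0693.
Under exogeneity and monotonicity, PN = (p₁ − p₀) / p₁.
PN = (0.095 − 0.0693) / 0.095 = 0.0257 / 0.095 ≈ 0.2705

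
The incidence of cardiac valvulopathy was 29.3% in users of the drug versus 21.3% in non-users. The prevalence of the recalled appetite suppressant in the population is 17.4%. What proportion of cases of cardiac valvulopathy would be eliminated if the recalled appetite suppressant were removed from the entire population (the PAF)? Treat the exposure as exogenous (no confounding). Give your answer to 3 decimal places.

p₁ = 0.293, p₀ = 0.213.
Overall risk P(Y=1) = π·p₁ + (1−π)·p₀ = 0.174×0.293 + 0.826×0.213 = 0.22692.
Under exogeneity, PAF = [P(Y=1) − p₀] / P(Y=1).
PAF = (0.22692 − 0.213) / 0.22692 ≈ 0.0613

PAF ≈ 0.061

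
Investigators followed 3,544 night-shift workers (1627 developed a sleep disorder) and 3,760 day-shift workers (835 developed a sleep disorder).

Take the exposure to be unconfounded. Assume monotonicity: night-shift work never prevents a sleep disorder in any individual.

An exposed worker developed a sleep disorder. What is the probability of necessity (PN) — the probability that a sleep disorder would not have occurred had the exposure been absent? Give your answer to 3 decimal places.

PN ≈ 0.516

p₁ = P(outcome | exposed) = 1627/3544 = 0.45909
p₀ = P(outcome | unexposed) = 835/3760 = 0.22207
Under exogeneity and monotonicity, PN = (p₁ − p₀) / p₁.
PN = (0.45909 − 0.22207) / 0.45909 = 0.23701 / 0.45909 ≈ 0.5163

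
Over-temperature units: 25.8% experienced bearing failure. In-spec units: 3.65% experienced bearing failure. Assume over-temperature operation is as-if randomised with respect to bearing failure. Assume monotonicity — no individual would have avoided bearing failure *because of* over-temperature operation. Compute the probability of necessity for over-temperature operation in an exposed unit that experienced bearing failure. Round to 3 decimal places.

p₁ = 0.258, p₀ = 0.0365.
Under exogeneity and monotonicity, PN = (p₁ − p₀) / p₁.
PN = (0.258 − 0.0365) / 0.258 = 0.2215 / 0.258 ≈ 0.8585

PN ≈ 0.859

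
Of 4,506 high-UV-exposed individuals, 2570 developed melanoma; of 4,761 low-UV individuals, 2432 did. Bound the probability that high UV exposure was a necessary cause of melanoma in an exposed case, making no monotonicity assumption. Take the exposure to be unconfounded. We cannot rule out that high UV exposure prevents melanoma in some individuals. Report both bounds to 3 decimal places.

0.104 ≤ PN ≤ 0.858

p₁ = P(outcome | exposed) = 2570/4506 = 0.57035
p₀ = P(outcome | unexposed) = 2432/4761 = 0.51082
Under exogeneity alone the bounds on PN are max{0,(p₁−p₀)/p₁} ≤ PN ≤ min{1,(1−p₀)/p₁}.
  lower = (p₁ − p₀)/p₁ = 0.059534 / 0.57035 ≈ 0.1044
  upper = min{1, (1 − p₀)/p₁} = 0.48918 / 0.57035 ≈ 0.8577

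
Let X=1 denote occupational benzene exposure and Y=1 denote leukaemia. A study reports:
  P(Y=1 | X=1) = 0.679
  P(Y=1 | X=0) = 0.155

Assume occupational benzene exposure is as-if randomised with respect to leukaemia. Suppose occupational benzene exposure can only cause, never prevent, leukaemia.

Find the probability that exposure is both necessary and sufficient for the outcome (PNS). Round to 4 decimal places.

Let p₁ = 0.679, p₀ = 0.155.
Under exogeneity and monotonicity, PNS = p₁ − p₀.
PNS = 0.679 − 0.155 = 0.524

PNS ≈ 0.5240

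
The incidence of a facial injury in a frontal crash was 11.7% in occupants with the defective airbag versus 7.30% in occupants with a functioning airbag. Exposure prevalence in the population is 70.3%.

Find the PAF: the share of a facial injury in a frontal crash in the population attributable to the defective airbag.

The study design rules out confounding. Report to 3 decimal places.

PAF ≈ 0.298

p₁ = 0.117, p₀ = 0.073.
Overall risk P(Y=1) = π·p₁ + (1−π)·p₀ = 0.703×0.117 + 0.297×0.073 = 0.10393.
Under exogeneity, PAF = [P(Y=1) − p₀] / P(Y=1).
PAF = (0.10393 − 0.073) / 0.10393 ≈ 0.2976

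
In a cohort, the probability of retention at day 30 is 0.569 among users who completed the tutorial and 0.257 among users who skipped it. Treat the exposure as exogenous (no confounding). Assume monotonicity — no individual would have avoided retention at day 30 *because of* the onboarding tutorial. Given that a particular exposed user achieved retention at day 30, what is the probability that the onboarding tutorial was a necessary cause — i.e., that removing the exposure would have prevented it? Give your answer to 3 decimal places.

PN ≈ 0.548

Let p₁ = 0.569, p₀ = 0.257.
Under exogeneity and monotonicity, PN = (p₁ − p₀) / p₁.
PN = (0.569 − 0.257) / 0.569 = 0.312 / 0.569 ≈ 0.5483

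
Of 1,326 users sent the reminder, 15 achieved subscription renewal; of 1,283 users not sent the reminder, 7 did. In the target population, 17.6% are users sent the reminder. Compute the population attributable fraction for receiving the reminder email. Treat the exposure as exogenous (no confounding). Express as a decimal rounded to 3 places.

PAF ≈ 0.159

p₁ = P(outcome | exposed) = 15/1326 = 0.011312
p₀ = P(outcome | unexposed) = 7/1283 = 0.005456
Overall risk P(Y=1) = π·p₁ + (1−π)·p₀ = 0.176×0.011312 + 0.824×0.005456 = 0.0064867.
Under exogeneity, PAF = [P(Y=1) − p₀] / P(Y=1).
PAF = (0.0064867 − 0.005456) / 0.0064867 ≈ 0.1589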